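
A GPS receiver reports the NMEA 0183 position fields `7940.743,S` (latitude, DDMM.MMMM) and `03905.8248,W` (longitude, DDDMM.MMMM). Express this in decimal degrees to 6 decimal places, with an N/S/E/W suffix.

Lat: split at 2 digits → 79° and 40.743′; 79 + 40.743/60 = 79.6790500
Longitude: degrees = first 3 digits = 39, minutes = 5.8248; 39 + 5.8248/60 = 39.0970800

79.679050° S, 39.097080° W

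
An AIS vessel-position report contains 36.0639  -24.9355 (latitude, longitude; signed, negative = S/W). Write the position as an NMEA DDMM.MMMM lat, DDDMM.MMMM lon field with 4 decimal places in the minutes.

3603.8340,N / 02456.1300,W

Latitude: 36° + 0.063900 × 60 = 36° 3.834000′
Longitude is negative → W; |value| = 24.935500
Lon: minutes = (24.935500 − 24) × 60 = 56.130000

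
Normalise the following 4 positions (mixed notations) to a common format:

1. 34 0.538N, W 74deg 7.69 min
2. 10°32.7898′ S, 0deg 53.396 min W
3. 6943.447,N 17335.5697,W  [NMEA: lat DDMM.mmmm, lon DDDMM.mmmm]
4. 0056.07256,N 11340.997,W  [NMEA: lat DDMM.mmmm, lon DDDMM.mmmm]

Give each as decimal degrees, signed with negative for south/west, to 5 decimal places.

1. 34.00897, -74.12817
2. -10.54650, -0.88993
3. 69.72412, -173.59283
4. 0.93454, -113.68328

Point 1:
  φ: 34 + 0.538/60 = 34.008967
  N → positive
  Lon: 7.69′ = 0.128167°; total 74.128167
  hemisphere W, so the sign is −
Point 2:
  Lat: 10 + 32.7898/60 = 10.546497
  S ⇒ negate
  λ: 53.396′ = 0.889933°; total 0.889933
  W ⇒ negate
Point 3:
  Latitude: degrees = first 2 digits = 69, minutes = 43.447; 69 + 43.447/60 = 69.724117
  N ⇒ keep positive
  Lon: split at 3 digits → 173° and 35.5697′; 173 + 35.5697/60 = 173.592828
  W ⇒ negate
Point 4:
  Latitude: split at 2 digits → 00° and 56.07256′; 0 + 56.07256/60 = 0.934543
  N → positive
  λ: split at 3 digits → 113° and 40.997′; 113 + 40.997/60 = 113.683283
  W ⇒ negate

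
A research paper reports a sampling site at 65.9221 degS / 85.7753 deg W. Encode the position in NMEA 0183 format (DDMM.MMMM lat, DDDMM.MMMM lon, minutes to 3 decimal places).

Lat: 65° + 0.922100 × 60 = 65° 55.32600′
Lon: 85° + 0.775300 × 60 = 85° 46.51800′

6555.326,S / 08546.518,W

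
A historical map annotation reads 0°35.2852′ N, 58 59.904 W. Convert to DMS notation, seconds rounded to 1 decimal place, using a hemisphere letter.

0°35′17.1″ N, 58°59′54.2″ W

Latitude: fractional minutes 0.28520 × 60 = 17.112″
λ: 59.90400′ → 59′ and 0.90400 × 60 = 54.240″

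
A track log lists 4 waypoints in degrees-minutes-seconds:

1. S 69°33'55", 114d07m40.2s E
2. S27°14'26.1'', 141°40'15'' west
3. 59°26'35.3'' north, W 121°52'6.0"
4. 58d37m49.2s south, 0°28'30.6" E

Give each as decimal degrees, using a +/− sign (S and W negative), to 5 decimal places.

1. -69.56528, 114.12783
2. -27.24058, -141.67083
3. 59.44314, -121.86833
4. -58.63033, 0.47517

Point 1:
  φ: 69° + 33/60 + 55/3600 = 69 + 0.550000 + 0.015278 = 69.565278
  S → negative
  λ: 7′ + 40.2″ = 7.67000′; 114 + 7.67000/60 = 114.127833
  E → positive
Point 2:
  Lat: 14′ + 26.1″ = 14.43500′; 27 + 14.43500/60 = 27.240583
  hemisphere S, so the sign is −
  λ: 141° + 40/60 + 15/3600 = 141 + 0.666667 + 0.004167 = 141.670833
  hemisphere W, so the sign is −
Point 3:
  φ: 59° + 26/60 + 35.3/3600 = 59 + 0.433333 + 0.009806 = 59.443139
  N ⇒ keep positive
  Longitude: 121 + 52/60 + 6/3600 = 121.868333
  hemisphere W, so the sign is −
Point 4:
  Lat: 58 + 37/60 + 49.2/3600 = 58.630333
  hemisphere S, so the sign is −
  Longitude: 0° + 28/60 + 30.6/3600 = 0 + 0.466667 + 0.008500 = 0.475167
  E ⇒ keep positive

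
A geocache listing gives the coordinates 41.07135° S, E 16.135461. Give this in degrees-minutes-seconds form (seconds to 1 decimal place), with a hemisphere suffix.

41°04′16.9″ S, 16°08′7.7″ E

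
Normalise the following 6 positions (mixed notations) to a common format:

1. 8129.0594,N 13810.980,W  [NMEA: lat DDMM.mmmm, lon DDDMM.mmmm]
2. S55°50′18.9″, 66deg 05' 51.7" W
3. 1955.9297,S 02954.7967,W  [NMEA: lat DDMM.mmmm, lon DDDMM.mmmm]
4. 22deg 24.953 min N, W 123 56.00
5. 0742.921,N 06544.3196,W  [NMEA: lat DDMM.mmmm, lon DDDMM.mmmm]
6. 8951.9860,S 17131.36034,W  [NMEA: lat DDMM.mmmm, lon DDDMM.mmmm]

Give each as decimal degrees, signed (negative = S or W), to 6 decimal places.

Point 1:
  φ: degrees = first 2 digits = 81, minutes = 29.0594; 81 + 29.0594/60 = 81.4843233
  N ⇒ keep positive
  λ: split at 3 digits → 138° and 10.98′; 138 + 10.98/60 = 138.1830000
  W → negative
Point 2:
  φ: 55 + 50/60 + 18.9/3600 = 55.8385833
  S ⇒ negate
  Longitude: 66 + 5/60 + 51.7/3600 = 66.0976944
  W ⇒ negate
Point 3:
  Lat: degrees = first 2 digits = 19, minutes = 55.9297; 19 + 55.9297/60 = 19.9321617
  S ⇒ negate
  Longitude: split at 3 digits → 029° and 54.7967′; 29 + 54.7967/60 = 29.9132783
  hemisphere W, so the sign is −
Point 4:
  Latitude: 22 + 24.953/60 = 22.4158833
  N → positive
  Lon: 56′ = 0.933333°; total 123.9333333
  W ⇒ negate
Point 5:
  Latitude: degrees = first 2 digits = 7, minutes = 42.921; 7 + 42.921/60 = 7.7153500
  N → positive
  Lon: split at 3 digits → 065° and 44.3196′; 65 + 44.3196/60 = 65.7386600
  W ⇒ negate
Point 6:
  Latitude: split at 2 digits → 89° and 51.986′; 89 + 51.986/60 = 89.8664333
  hemisphere S, so the sign is −
  Lon: split at 3 digits → 171° and 31.36034′; 171 + 31.36034/60 = 171.5226723
  hemisphere W, so the sign is −

1. 81.484323, -138.183000
2. -55.838583, -66.097694
3. -19.932162, -29.913278
4. 22.415883, -123.933333
5. 7.715350, -65.738660
6. -89.866433, -171.522672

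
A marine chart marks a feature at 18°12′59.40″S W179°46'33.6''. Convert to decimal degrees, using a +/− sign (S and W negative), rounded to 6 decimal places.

φ: 18 + 12/60 + 59.4/3600 = 18.2165000
hemisphere S, so the sign is −
Longitude: 179 + 46/60 + 33.6/3600 = 179.7760000
W ⇒ negate

-18.216500, -179.776000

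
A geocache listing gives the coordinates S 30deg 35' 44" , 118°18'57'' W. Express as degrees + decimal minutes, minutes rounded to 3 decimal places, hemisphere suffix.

Latitude: 35 + 44/60 = 35.73333′
λ: seconds/60 = 0.95000; minutes = 18 + 0.95000 = 18.95000

30° 35.733′ S, 118° 18.950′ W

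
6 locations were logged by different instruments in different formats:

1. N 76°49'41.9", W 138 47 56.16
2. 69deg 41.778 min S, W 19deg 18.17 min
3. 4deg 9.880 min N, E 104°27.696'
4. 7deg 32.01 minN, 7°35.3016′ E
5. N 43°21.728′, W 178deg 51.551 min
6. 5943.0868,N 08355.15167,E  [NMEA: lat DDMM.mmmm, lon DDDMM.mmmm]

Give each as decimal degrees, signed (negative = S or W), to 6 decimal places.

1. 76.828306, -138.798933
2. -69.696300, -19.302833
3. 4.164667, 104.461600
4. 7.533500, 7.588360
5. 43.362133, -178.859183
6. 59.718113, 83.919195

Point 1:
  Lat: 76° + 49/60 + 41.9/3600 = 76 + 0.816667 + 0.011639 = 76.8283056
  N → positive
  λ: 138° + 47/60 + 56.16/3600 = 138 + 0.783333 + 0.015600 = 138.7989333
  hemisphere W, so the sign is −
Point 2:
  φ: 41.778′ = 0.696300°; total 69.6963000
  hemisphere S, so the sign is −
  Longitude: 19 + 18.17/60 = 19.3028333
  W ⇒ negate
Point 3:
  Lat: 9.88′ = 0.164667°; total 4.1646667
  N ⇒ keep positive
  λ: 104 + 27.696/60 = 104.4616000
  E → positive
Point 4:
  Latitude: 7 + 32.01/60 = 7.5335000
  N ⇒ keep positive
  λ: 35.3016′ = 0.588360°; total 7.5883600
  E ⇒ keep positive
Point 5:
  Lat: 21.728′ = 0.362133°; total 43.3621333
  N → positive
  Longitude: 178 + 51.551/60 = 178.8591833
  W → negative
Point 6:
  Latitude: degrees = first 2 digits = 59, minutes = 43.0868; 59 + 43.0868/60 = 59.7181133
  N → positive
  Lon: split at 3 digits → 083° and 55.15167′; 83 + 55.15167/60 = 83.9191945
  E → positive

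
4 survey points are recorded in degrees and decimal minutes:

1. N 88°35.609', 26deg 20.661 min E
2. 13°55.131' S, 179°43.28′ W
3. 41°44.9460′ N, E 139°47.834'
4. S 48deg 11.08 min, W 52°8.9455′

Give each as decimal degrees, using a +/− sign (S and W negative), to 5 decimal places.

1. 88.59348, 26.34435
2. -13.91885, -179.72133
3. 41.74910, 139.79723
4. -48.18467, -52.14909

Point 1:
  φ: 35.609′ = 0.593483°; total 88.593483
  N ⇒ keep positive
  Longitude: 26 + 20.661/60 = 26.344350
  E → positive
Point 2:
  Latitude: 13 + 55.131/60 = 13.918850
  S → negative
  Longitude: 179 + 43.28/60 = 179.721333
  hemisphere W, so the sign is −
Point 3:
  Lat: 44.946′ = 0.749100°; total 41.749100
  N ⇒ keep positive
  Longitude: 139 + 47.834/60 = 139.797233
  E → positive
Point 4:
  Latitude: 11.08′ = 0.184667°; total 48.184667
  S ⇒ negate
  Longitude: 8.9455′ = 0.149092°; total 52.149092
  hemisphere W, so the sign is −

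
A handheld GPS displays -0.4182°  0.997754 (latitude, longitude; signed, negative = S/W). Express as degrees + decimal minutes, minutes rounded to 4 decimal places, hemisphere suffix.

Latitude is negative → S; |value| = 0.418200
φ: minutes = (0.418200 − 0) × 60 = 25.092000
Lon: 0° + 0.997754 × 60 = 0° 59.865240′

0° 25.0920′ S, 0° 59.8652′ E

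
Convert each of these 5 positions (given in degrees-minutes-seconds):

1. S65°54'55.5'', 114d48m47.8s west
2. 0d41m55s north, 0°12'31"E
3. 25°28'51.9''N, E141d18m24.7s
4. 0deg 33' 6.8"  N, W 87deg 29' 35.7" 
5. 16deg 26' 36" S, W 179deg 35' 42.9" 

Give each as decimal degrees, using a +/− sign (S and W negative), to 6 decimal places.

1. -65.915417, -114.813278
2. 0.698611, 0.208611
3. 25.481083, 141.306861
4. 0.551889, -87.493250
5. -16.443333, -179.595250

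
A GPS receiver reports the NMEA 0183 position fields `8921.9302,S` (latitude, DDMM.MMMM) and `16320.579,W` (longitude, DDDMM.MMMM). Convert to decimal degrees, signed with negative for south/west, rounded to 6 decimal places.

φ: split at 2 digits → 89° and 21.9302′; 89 + 21.9302/60 = 89.3655033
hemisphere S, so the sign is −
Lon: degrees = first 3 digits = 163, minutes = 20.579; 163 + 20.579/60 = 163.3429833
W → negative

-89.365503, -163.342983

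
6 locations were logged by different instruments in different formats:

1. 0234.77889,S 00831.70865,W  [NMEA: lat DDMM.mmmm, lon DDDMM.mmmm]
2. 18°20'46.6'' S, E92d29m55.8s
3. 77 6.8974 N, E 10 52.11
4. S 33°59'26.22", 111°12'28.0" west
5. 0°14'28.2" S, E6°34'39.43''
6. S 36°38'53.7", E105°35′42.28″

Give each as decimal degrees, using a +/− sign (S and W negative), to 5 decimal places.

Point 1:
  Latitude: split at 2 digits → 02° and 34.77889′; 2 + 34.77889/60 = 2.579648
  S → negative
  Longitude: degrees = first 3 digits = 8, minutes = 31.70865; 8 + 31.70865/60 = 8.528478
  hemisphere W, so the sign is −
Point 2:
  Latitude: 18° + 20/60 + 46.6/3600 = 18 + 0.333333 + 0.012944 = 18.346278
  hemisphere S, so the sign is −
  Longitude: 92° + 29/60 + 55.8/3600 = 92 + 0.483333 + 0.015500 = 92.498833
  E → positive
Point 3:
  Lat: 6.8974′ = 0.114957°; total 77.114957
  N → positive
  λ: 10 + 52.11/60 = 10.868500
  E → positive
Point 4:
  φ: 33 + 59/60 + 26.22/3600 = 33.990617
  S → negative
  Longitude: 111° + 12/60 + 28/3600 = 111 + 0.200000 + 0.007778 = 111.207778
  hemisphere W, so the sign is −
Point 5:
  φ: 0° + 14/60 + 28.2/3600 = 0 + 0.233333 + 0.007833 = 0.241167
  S ⇒ negate
  Lon: 6 + 34/60 + 39.43/3600 = 6.577619
  E ⇒ keep positive
Point 6:
  φ: 38′ + 53.7″ = 38.89500′; 36 + 38.89500/60 = 36.648250
  hemisphere S, so the sign is −
  λ: 105° + 35/60 + 42.28/3600 = 105 + 0.583333 + 0.011744 = 105.595078
  E ⇒ keep positive

1. -2.57965, -8.52848
2. -18.34628, 92.49883
3. 77.11496, 10.86850
4. -33.99062, -111.20778
5. -0.24117, 6.57762
6. -36.64825, 105.59508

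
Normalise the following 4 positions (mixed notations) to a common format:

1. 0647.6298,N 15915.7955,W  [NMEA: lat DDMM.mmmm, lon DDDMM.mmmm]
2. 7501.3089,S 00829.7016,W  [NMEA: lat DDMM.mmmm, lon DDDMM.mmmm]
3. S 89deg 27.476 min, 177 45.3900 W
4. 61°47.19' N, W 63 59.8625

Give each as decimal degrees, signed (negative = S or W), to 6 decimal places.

1. 6.793830, -159.263258
2. -75.021815, -8.495027
3. -89.457933, -177.756500
4. 61.786500, -63.997708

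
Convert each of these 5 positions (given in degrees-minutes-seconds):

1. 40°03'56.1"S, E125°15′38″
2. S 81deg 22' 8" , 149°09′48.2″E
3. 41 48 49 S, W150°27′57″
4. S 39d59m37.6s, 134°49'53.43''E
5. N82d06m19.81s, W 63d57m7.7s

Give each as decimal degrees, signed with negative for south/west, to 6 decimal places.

Point 1:
  Latitude: 3′ + 56.1″ = 3.93500′; 40 + 3.93500/60 = 40.0655833
  S ⇒ negate
  λ: 125° + 15/60 + 38/3600 = 125 + 0.250000 + 0.010556 = 125.2605556
  E → positive
Point 2:
  Lat: 22′ + 8″ = 22.13333′; 81 + 22.13333/60 = 81.3688889
  S → negative
  Lon: 149° + 9/60 + 48.2/3600 = 149 + 0.150000 + 0.013389 = 149.1633889
  E ⇒ keep positive
Point 3:
  Latitude: 48′ + 49″ = 48.81667′; 41 + 48.81667/60 = 41.8136111
  hemisphere S, so the sign is −
  λ: 150° + 27/60 + 57/3600 = 150 + 0.450000 + 0.015833 = 150.4658333
  W ⇒ negate
Point 4:
  Lat: 39° + 59/60 + 37.6/3600 = 39 + 0.983333 + 0.010444 = 39.9937778
  S ⇒ negate
  Lon: 49′ + 53.43″ = 49.89050′; 134 + 49.89050/60 = 134.8315083
  E → positive
Point 5:
  φ: 82 + 6/60 + 19.81/3600 = 82.1055028
  N ⇒ keep positive
  λ: 63° + 57/60 + 7.7/3600 = 63 + 0.950000 + 0.002139 = 63.9521389
  W → negative

1. -40.065583, 125.260556
2. -81.368889, 149.163389
3. -41.813611, -150.465833
4. -39.993778, 134.831508
5. 82.105503, -63.952139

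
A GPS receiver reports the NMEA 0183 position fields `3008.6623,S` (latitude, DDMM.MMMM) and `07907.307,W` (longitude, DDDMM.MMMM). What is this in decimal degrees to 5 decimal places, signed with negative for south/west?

Lat: degrees = first 2 digits = 30, minutes = 8.6623; 30 + 8.6623/60 = 30.144372
S → negative
Longitude: split at 3 digits → 079° and 7.307′; 79 + 7.307/60 = 79.121783
hemisphere W, so the sign is −

-30.14437, -79.12178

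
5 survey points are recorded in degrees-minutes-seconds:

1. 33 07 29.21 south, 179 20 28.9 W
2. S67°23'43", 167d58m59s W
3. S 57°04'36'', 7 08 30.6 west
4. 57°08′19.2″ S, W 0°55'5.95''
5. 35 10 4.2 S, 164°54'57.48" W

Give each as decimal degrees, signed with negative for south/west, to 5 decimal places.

1. -33.12478, -179.34136
2. -67.39528, -167.98306
3. -57.07667, -7.14183
4. -57.13867, -0.91832
5. -35.16783, -164.91597

Point 1:
  Lat: 33 + 7/60 + 29.21/3600 = 33.124781
  S → negative
  Lon: 179° + 20/60 + 28.9/3600 = 179 + 0.333333 + 0.008028 = 179.341361
  W → negative
Point 2:
  Latitude: 23′ + 43″ = 23.71667′; 67 + 23.71667/60 = 67.395278
  hemisphere S, so the sign is −
  Longitude: 167° + 58/60 + 59/3600 = 167 + 0.966667 + 0.016389 = 167.983056
  W ⇒ negate
Point 3:
  φ: 4′ + 36″ = 4.60000′; 57 + 4.60000/60 = 57.076667
  S ⇒ negate
  Lon: 7 + 8/60 + 30.6/3600 = 7.141833
  hemisphere W, so the sign is −
Point 4:
  Latitude: 57° + 8/60 + 19.2/3600 = 57 + 0.133333 + 0.005333 = 57.138667
  hemisphere S, so the sign is −
  Lon: 0° + 55/60 + 5.95/3600 = 0 + 0.916667 + 0.001653 = 0.918319
  W → negative
Point 5:
  φ: 35° + 10/60 + 4.2/3600 = 35 + 0.166667 + 0.001167 = 35.167833
  hemisphere S, so the sign is −
  λ: 54′ + 57.48″ = 54.95800′; 164 + 54.95800/60 = 164.915967
  W ⇒ negate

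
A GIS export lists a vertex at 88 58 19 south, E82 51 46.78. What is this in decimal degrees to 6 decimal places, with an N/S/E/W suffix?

88.971944° S, 82.862994° E

Lat: 88 + 58/60 + 19/3600 = 88.9719444
Longitude: 82° + 51/60 + 46.78/3600 = 82 + 0.850000 + 0.012994 = 82.8629944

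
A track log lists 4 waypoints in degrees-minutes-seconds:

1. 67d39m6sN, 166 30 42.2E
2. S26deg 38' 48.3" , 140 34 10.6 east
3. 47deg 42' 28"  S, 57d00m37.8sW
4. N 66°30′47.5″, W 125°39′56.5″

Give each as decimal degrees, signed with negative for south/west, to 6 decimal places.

1. 67.651667, 166.511722
2. -26.646750, 140.569611
3. -47.707778, -57.010500
4. 66.513194, -125.665694

Point 1:
  Latitude: 67 + 39/60 + 6/3600 = 67.6516667
  N → positive
  λ: 166 + 30/60 + 42.2/3600 = 166.5117222
  E → positive
Point 2:
  Latitude: 26 + 38/60 + 48.3/3600 = 26.6467500
  S → negative
  Lon: 34′ + 10.6″ = 34.17667′; 140 + 34.17667/60 = 140.5696111
  E ⇒ keep positive
Point 3:
  Latitude: 42′ + 28″ = 42.46667′; 47 + 42.46667/60 = 47.7077778
  hemisphere S, so the sign is −
  Longitude: 57° + 0/60 + 37.8/3600 = 57 + 0.000000 + 0.010500 = 57.0105000
  hemisphere W, so the sign is −
Point 4:
  Lat: 30′ + 47.5″ = 30.79167′; 66 + 30.79167/60 = 66.5131944
  N → positive
  Lon: 125° + 39/60 + 56.5/3600 = 125 + 0.650000 + 0.015694 = 125.6656944
  hemisphere W, so the sign is −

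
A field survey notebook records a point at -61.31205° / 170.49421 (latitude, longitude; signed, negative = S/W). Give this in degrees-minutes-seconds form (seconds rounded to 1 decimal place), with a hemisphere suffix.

Latitude is negative → S; |value| = 61.312050
Lat: whole degrees 61; 18.72300′ → 18′ and 43.380″
λ: whole degrees 170; 29.65260′ → 29′ and 39.156″

61°18′43.4″ S, 170°29′39.2″ E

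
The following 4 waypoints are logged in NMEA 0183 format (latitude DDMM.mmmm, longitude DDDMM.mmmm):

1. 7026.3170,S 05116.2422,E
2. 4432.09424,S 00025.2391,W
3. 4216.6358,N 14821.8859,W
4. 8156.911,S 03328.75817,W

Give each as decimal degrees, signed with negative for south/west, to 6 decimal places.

1. -70.438617, 51.270703
2. -44.534904, -0.420652
3. 42.277263, -148.364765
4. -81.948517, -33.479303

Point 1:
  Latitude: split at 2 digits → 70° and 26.317′; 70 + 26.317/60 = 70.4386167
  S → negative
  λ: degrees = first 3 digits = 51, minutes = 16.2422; 51 + 16.2422/60 = 51.2707033
  E → positive
Point 2:
  Lat: split at 2 digits → 44° and 32.09424′; 44 + 32.09424/60 = 44.5349040
  hemisphere S, so the sign is −
  Longitude: split at 3 digits → 000° and 25.2391′; 0 + 25.2391/60 = 0.4206517
  hemisphere W, so the sign is −
Point 3:
  Lat: degrees = first 2 digits = 42, minutes = 16.6358; 42 + 16.6358/60 = 42.2772633
  N ⇒ keep positive
  λ: degrees = first 3 digits = 148, minutes = 21.8859; 148 + 21.8859/60 = 148.3647650
  hemisphere W, so the sign is −
Point 4:
  Latitude: degrees = first 2 digits = 81, minutes = 56.911; 81 + 56.911/60 = 81.9485167
  hemisphere S, so the sign is −
  Lon: split at 3 digits → 033° and 28.75817′; 33 + 28.75817/60 = 33.4793028
  W → negative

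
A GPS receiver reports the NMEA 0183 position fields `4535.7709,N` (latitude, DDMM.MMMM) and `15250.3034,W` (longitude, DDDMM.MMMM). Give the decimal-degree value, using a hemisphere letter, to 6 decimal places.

45.596182° N, 152.838390° W

Latitude: degrees = first 2 digits = 45, minutes = 35.7709; 45 + 35.7709/60 = 45.5961817
λ: degrees = first 3 digits = 152, minutes = 50.3034; 152 + 50.3034/60 = 152.8383900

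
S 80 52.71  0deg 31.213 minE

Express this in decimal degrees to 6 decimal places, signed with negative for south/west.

Latitude: 52.71′ = 0.878500°; total 80.8785000
hemisphere S, so the sign is −
Longitude: 0 + 31.213/60 = 0.5202167
E ⇒ keep positive

-80.878500, 0.520217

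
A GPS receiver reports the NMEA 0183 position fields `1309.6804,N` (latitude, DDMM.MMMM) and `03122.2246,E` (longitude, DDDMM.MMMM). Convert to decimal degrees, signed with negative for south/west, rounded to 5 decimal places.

13.16134, 31.37041

φ: split at 2 digits → 13° and 9.6804′; 13 + 9.6804/60 = 13.161340
N ⇒ keep positive
Longitude: split at 3 digits → 031° and 22.2246′; 31 + 22.2246/60 = 31.370410
E → positive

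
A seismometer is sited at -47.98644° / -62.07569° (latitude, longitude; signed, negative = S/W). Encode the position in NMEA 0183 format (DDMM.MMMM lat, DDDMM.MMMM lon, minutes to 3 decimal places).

4759.186,S / 06204.541,W

Latitude is negative → S; |value| = 47.986440
Latitude: minutes = (47.986440 − 47) × 60 = 59.18640
Longitude is negative → W; |value| = 62.075690
Longitude: 62° + 0.075690 × 60 = 62° 4.54140′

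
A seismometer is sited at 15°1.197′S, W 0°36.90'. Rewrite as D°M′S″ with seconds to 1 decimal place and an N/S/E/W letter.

15°01′11.8″ S, 0°36′54.0″ W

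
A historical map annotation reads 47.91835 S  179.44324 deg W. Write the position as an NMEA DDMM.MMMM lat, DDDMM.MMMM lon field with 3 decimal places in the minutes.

4755.101,S / 17926.594,W

φ: 47° + 0.918350 × 60 = 47° 55.10100′
Longitude: 179° + 0.443240 × 60 = 179° 26.59440′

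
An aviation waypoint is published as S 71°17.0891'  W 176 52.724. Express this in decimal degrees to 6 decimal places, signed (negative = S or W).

-71.284818, -176.878733

Latitude: 17.0891′ = 0.284818°; total 71.2848183
S → negative
λ: 176 + 52.724/60 = 176.8787333
W → negative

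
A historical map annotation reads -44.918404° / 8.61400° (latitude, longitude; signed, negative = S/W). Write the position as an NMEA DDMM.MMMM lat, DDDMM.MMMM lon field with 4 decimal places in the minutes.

4455.1042,S / 00836.8400,E

Latitude is negative → S; |value| = 44.918404
Lat: minutes = (44.918404 − 44) × 60 = 55.104240
Lon: minutes = (8.614000 − 8) × 60 = 36.840000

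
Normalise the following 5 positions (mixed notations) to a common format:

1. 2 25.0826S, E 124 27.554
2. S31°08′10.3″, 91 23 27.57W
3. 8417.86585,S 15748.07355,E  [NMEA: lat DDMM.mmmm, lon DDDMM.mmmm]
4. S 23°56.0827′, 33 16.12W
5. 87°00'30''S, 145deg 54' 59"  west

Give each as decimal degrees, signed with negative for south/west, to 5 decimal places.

1. -2.41804, 124.45923
2. -31.13619, -91.39099
3. -84.29776, 157.80123
4. -23.93471, -33.26867
5. -87.00833, -145.91639

Point 1:
  Latitude: 25.0826′ = 0.418043°; total 2.418043
  S ⇒ negate
  Lon: 124 + 27.554/60 = 124.459233
  E ⇒ keep positive
Point 2:
  Lat: 31° + 8/60 + 10.3/3600 = 31 + 0.133333 + 0.002861 = 31.136194
  S → negative
  λ: 91 + 23/60 + 27.57/3600 = 91.390992
  W ⇒ negate
Point 3:
  Lat: split at 2 digits → 84° and 17.86585′; 84 + 17.86585/60 = 84.297764
  S → negative
  Lon: split at 3 digits → 157° and 48.07355′; 157 + 48.07355/60 = 157.801226
  E → positive
Point 4:
  Latitude: 23 + 56.0827/60 = 23.934712
  hemisphere S, so the sign is −
  λ: 33 + 16.12/60 = 33.268667
  W → negative
Point 5:
  Lat: 87 + 0/60 + 30/3600 = 87.008333
  S ⇒ negate
  Lon: 54′ + 59″ = 54.98333′; 145 + 54.98333/60 = 145.916389
  hemisphere W, so the sign is −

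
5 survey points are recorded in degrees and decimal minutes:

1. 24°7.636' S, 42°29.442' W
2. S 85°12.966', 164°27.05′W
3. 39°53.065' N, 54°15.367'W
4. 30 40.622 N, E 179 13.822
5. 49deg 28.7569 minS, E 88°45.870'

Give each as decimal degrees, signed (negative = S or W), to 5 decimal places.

1. -24.12727, -42.49070
2. -85.21610, -164.45083
3. 39.88442, -54.25612
4. 30.67703, 179.23037
5. -49.47928, 88.76450

Point 1:
  Lat: 7.636′ = 0.127267°; total 24.127267
  S ⇒ negate
  Longitude: 29.442′ = 0.490700°; total 42.490700
  W → negative
Point 2:
  φ: 85 + 12.966/60 = 85.216100
  S ⇒ negate
  λ: 164 + 27.05/60 = 164.450833
  W ⇒ negate
Point 3:
  Lat: 53.065′ = 0.884417°; total 39.884417
  N → positive
  Lon: 54 + 15.367/60 = 54.256117
  W → negative
Point 4:
  φ: 30 + 40.622/60 = 30.677033
  N → positive
  Lon: 179 + 13.822/60 = 179.230367
  E ⇒ keep positive
Point 5:
  φ: 28.7569′ = 0.479282°; total 49.479282
  hemisphere S, so the sign is −
  λ: 45.87′ = 0.764500°; total 88.764500
  E → positive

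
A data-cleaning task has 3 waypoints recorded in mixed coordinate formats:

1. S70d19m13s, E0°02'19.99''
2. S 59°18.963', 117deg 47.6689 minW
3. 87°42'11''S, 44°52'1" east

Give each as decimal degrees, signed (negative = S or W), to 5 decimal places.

1. -70.32028, 0.03889
2. -59.31605, -117.79448
3. -87.70306, 44.86694

Point 1:
  φ: 70° + 19/60 + 13/3600 = 70 + 0.316667 + 0.003611 = 70.320278
  hemisphere S, so the sign is −
  Lon: 0 + 2/60 + 19.99/3600 = 0.038886
  E ⇒ keep positive
Point 2:
  Lat: 18.963′ = 0.316050°; total 59.316050
  S → negative
  λ: 117 + 47.6689/60 = 117.794482
  hemisphere W, so the sign is −
Point 3:
  Latitude: 87° + 42/60 + 11/3600 = 87 + 0.700000 + 0.003056 = 87.703056
  S ⇒ negate
  Longitude: 44 + 52/60 + 1/3600 = 44.866944
  E ⇒ keep positive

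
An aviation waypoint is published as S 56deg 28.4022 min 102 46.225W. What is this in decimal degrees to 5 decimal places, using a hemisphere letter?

56.47337° S, 102.77042° W

Latitude: 28.4022′ = 0.473370°; total 56.473370
Lon: 102 + 46.225/60 = 102.770417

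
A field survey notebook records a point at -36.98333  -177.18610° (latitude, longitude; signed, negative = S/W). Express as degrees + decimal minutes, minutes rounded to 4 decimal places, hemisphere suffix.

36° 58.9998′ S, 177° 11.1660′ W

Latitude is negative → S; |value| = 36.983330
Latitude: fractional part 0.983330 → 58.999800 minutes
Longitude is negative → W; |value| = 177.186100
Lon: minutes = (177.186100 − 177) × 60 = 11.166000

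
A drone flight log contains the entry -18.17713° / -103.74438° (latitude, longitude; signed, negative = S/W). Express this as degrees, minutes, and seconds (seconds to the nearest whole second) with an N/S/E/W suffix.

Latitude is negative → S; |value| = 18.177130
φ: whole degrees 18; 10.62780′ → 10′ and 37.67″
Longitude is negative → W; |value| = 103.744380
Lon: 0.744380 × 60 = 44.66280′ → 44′, remainder × 60 = 39.77″

18°10′38″ S, 103°44′40″ W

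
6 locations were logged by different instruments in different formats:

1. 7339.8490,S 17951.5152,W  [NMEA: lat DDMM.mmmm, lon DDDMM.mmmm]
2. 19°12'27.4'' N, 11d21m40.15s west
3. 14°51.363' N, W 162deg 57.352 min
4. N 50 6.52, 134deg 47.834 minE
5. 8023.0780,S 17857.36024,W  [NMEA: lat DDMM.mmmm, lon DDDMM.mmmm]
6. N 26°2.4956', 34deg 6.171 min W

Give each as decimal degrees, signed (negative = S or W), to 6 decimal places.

1. -73.664150, -179.858587
2. 19.207611, -11.361153
3. 14.856050, -162.955867
4. 50.108667, 134.797233
5. -80.384633, -178.956004
6. 26.041593, -34.102850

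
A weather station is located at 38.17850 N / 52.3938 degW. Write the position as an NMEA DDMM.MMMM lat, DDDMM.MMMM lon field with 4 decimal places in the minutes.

3810.7100,N / 05223.6280,W

Lat: minutes = (38.178500 − 38) × 60 = 10.710000
λ: minutes = (52.393800 − 52) × 60 = 23.628000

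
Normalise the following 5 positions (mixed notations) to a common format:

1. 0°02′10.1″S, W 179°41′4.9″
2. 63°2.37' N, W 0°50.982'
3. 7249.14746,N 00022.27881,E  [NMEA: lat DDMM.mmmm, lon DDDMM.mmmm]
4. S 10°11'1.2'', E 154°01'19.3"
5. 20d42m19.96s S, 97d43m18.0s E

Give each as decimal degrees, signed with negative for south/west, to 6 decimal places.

1. -0.036139, -179.684694
2. 63.039500, -0.849700
3. 72.819124, 0.371314
4. -10.183667, 154.022028
5. -20.705544, 97.721667

Point 1:
  φ: 0° + 2/60 + 10.1/3600 = 0 + 0.033333 + 0.002806 = 0.0361389
  S ⇒ negate
  λ: 179° + 41/60 + 4.9/3600 = 179 + 0.683333 + 0.001361 = 179.6846944
  W → negative
Point 2:
  Lat: 63 + 2.37/60 = 63.0395000
  N → positive
  Longitude: 50.982′ = 0.849700°; total 0.8497000
  W ⇒ negate
Point 3:
  Lat: degrees = first 2 digits = 72, minutes = 49.14746; 72 + 49.14746/60 = 72.8191243
  N ⇒ keep positive
  λ: degrees = first 3 digits = 0, minutes = 22.27881; 0 + 22.27881/60 = 0.3713135
  E → positive
Point 4:
  Lat: 10 + 11/60 + 1.2/3600 = 10.1836667
  S ⇒ negate
  Longitude: 154 + 1/60 + 19.3/3600 = 154.0220278
  E → positive
Point 5:
  Lat: 42′ + 19.96″ = 42.33267′; 20 + 42.33267/60 = 20.7055444
  hemisphere S, so the sign is −
  λ: 97° + 43/60 + 18/3600 = 97 + 0.716667 + 0.005000 = 97.7216667
  E → positive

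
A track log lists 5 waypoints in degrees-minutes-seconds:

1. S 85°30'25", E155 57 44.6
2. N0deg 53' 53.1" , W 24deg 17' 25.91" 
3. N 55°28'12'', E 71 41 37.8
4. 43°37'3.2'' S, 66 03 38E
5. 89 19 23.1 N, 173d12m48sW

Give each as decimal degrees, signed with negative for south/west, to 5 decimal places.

1. -85.50694, 155.96239
2. 0.89808, -24.29053
3. 55.47000, 71.69383
4. -43.61756, 66.06056
5. 89.32308, -173.21333

Point 1:
  Latitude: 85 + 30/60 + 25/3600 = 85.506944
  S ⇒ negate
  Longitude: 57′ + 44.6″ = 57.74333′; 155 + 57.74333/60 = 155.962389
  E → positive
Point 2:
  φ: 0 + 53/60 + 53.1/3600 = 0.898083
  N ⇒ keep positive
  Longitude: 24° + 17/60 + 25.91/3600 = 24 + 0.283333 + 0.007197 = 24.290531
  W ⇒ negate
Point 3:
  Lat: 28′ + 12″ = 28.20000′; 55 + 28.20000/60 = 55.470000
  N → positive
  Lon: 71 + 41/60 + 37.8/3600 = 71.693833
  E → positive
Point 4:
  φ: 43° + 37/60 + 3.2/3600 = 43 + 0.616667 + 0.000889 = 43.617556
  S → negative
  Longitude: 66 + 3/60 + 38/3600 = 66.060556
  E → positive
Point 5:
  Lat: 89 + 19/60 + 23.1/3600 = 89.323083
  N → positive
  λ: 173° + 12/60 + 48/3600 = 173 + 0.200000 + 0.013333 = 173.213333
  W → negative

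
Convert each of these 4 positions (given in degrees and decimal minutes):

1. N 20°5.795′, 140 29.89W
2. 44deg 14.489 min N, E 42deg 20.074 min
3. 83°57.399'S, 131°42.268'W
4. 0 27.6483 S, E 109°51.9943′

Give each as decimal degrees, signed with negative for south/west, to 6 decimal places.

1. 20.096583, -140.498167
2. 44.241483, 42.334567
3. -83.956650, -131.704467
4. -0.460805, 109.866572

Point 1:
  φ: 5.795′ = 0.096583°; total 20.0965833
  N ⇒ keep positive
  Lon: 140 + 29.89/60 = 140.4981667
  W ⇒ negate
Point 2:
  Latitude: 44 + 14.489/60 = 44.2414833
  N → positive
  Lon: 42 + 20.074/60 = 42.3345667
  E → positive
Point 3:
  φ: 83 + 57.399/60 = 83.9566500
  S → negative
  λ: 42.268′ = 0.704467°; total 131.7044667
  W ⇒ negate
Point 4:
  Lat: 0 + 27.6483/60 = 0.4608050
  S → negative
  Lon: 109 + 51.9943/60 = 109.8665717
  E → positive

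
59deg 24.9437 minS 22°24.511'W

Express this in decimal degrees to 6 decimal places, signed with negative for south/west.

-59.415728, -22.408517

Latitude: 24.9437′ = 0.415728°; total 59.4157283
hemisphere S, so the sign is −
λ: 22 + 24.511/60 = 22.4085167
W ⇒ negate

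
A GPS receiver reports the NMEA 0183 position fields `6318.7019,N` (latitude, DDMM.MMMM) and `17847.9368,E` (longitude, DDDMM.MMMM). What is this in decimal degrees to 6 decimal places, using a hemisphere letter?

63.311698° N, 178.798947° E

φ: degrees = first 2 digits = 63, minutes = 18.7019; 63 + 18.7019/60 = 63.3116983
λ: split at 3 digits → 178° and 47.9368′; 178 + 47.9368/60 = 178.7989467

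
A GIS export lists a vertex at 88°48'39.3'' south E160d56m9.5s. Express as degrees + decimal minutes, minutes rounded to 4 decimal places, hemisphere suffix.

Latitude: 48 + 39.3/60 = 48.655000′
λ: 56 + 9.5/60 = 56.158333′

88° 48.6550′ S, 160° 56.1583′ E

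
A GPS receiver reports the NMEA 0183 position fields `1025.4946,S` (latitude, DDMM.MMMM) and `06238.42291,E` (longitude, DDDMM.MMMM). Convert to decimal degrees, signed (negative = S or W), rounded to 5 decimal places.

-10.42491, 62.64038

Lat: split at 2 digits → 10° and 25.4946′; 10 + 25.4946/60 = 10.424910
S → negative
Lon: degrees = first 3 digits = 62, minutes = 38.42291; 62 + 38.42291/60 = 62.640382
E → positive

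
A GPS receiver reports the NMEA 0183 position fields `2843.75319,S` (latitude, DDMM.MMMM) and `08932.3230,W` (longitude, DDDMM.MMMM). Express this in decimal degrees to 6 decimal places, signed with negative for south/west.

Latitude: split at 2 digits → 28° and 43.75319′; 28 + 43.75319/60 = 28.7292198
S ⇒ negate
Longitude: split at 3 digits → 089° and 32.323′; 89 + 32.323/60 = 89.5387167
hemisphere W, so the sign is −

-28.729220, -89.538717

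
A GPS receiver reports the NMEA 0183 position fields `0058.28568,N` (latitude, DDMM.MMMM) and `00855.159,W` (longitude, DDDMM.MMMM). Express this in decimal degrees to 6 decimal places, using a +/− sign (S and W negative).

0.971428, -8.919317

φ: degrees = first 2 digits = 0, minutes = 58.28568; 0 + 58.28568/60 = 0.9714280
N → positive
Lon: split at 3 digits → 008° and 55.159′; 8 + 55.159/60 = 8.9193167
hemisphere W, so the sign is −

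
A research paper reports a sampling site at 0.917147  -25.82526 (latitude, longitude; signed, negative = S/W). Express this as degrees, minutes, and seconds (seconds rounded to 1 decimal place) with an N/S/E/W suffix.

0°55′1.7″ N, 25°49′30.9″ W

Lat: 0.917147 × 60 = 55.02882′ → 55′, remainder × 60 = 1.729″
Longitude is negative → W; |value| = 25.825260
Lon: 0.825260 × 60 = 49.51560′ → 49′, remainder × 60 = 30.936″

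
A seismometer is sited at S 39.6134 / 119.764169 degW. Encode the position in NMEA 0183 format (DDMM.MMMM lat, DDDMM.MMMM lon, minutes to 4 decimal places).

φ: fractional part 0.613400 → 36.804000 minutes
λ: minutes = (119.764169 − 119) × 60 = 45.850140

3936.8040,S / 11945.8501,W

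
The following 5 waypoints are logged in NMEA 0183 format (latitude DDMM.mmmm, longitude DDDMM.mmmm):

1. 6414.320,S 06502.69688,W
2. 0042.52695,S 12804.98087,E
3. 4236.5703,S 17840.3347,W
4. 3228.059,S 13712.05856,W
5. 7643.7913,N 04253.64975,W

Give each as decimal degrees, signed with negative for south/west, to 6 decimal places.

1. -64.238667, -65.044948
2. -0.708783, 128.083015
3. -42.609505, -178.672245
4. -32.467650, -137.200976
5. 76.729855, -42.894163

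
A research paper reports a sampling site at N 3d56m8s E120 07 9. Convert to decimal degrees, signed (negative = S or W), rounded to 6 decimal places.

3.935556, 120.119167

Lat: 56′ + 8″ = 56.13333′; 3 + 56.13333/60 = 3.9355556
N ⇒ keep positive
λ: 120 + 7/60 + 9/3600 = 120.1191667
E ⇒ keep positive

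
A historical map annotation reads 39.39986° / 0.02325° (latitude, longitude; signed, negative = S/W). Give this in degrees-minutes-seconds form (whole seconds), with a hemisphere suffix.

39°23′59″ N, 0°01′24″ E

Latitude: 0.399860° → 23.99160′; 0.99160 × 60 = 59.50″
λ: 0.023250 × 60 = 1.39500′ → 1′, remainder × 60 = 23.70″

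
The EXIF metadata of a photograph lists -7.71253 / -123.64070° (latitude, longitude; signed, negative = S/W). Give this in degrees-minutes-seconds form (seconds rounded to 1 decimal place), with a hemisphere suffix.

Latitude is negative → S; |value| = 7.712530
φ: 0.712530 × 60 = 42.75180′ → 42′, remainder × 60 = 45.108″
Longitude is negative → W; |value| = 123.640700
λ: 0.640700° → 38.44200′; 0.44200 × 60 = 26.520″

7°42′45.1″ S, 123°38′26.5″ W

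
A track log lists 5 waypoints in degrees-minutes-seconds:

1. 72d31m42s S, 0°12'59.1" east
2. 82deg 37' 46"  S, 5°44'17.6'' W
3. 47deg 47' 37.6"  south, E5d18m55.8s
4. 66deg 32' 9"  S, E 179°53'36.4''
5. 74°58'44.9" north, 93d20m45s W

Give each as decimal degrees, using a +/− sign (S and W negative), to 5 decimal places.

Point 1:
  Lat: 72° + 31/60 + 42/3600 = 72 + 0.516667 + 0.011667 = 72.528333
  S ⇒ negate
  λ: 12′ + 59.1″ = 12.98500′; 0 + 12.98500/60 = 0.216417
  E ⇒ keep positive
Point 2:
  Latitude: 82 + 37/60 + 46/3600 = 82.629444
  S ⇒ negate
  Lon: 44′ + 17.6″ = 44.29333′; 5 + 44.29333/60 = 5.738222
  W → negative
Point 3:
  Latitude: 47 + 47/60 + 37.6/3600 = 47.793778
  hemisphere S, so the sign is −
  Longitude: 18′ + 55.8″ = 18.93000′; 5 + 18.93000/60 = 5.315500
  E → positive
Point 4:
  Lat: 66 + 32/60 + 9/3600 = 66.535833
  S ⇒ negate
  Longitude: 179 + 53/60 + 36.4/3600 = 179.893444
  E ⇒ keep positive
Point 5:
  Latitude: 74° + 58/60 + 44.9/3600 = 74 + 0.966667 + 0.012472 = 74.979139
  N ⇒ keep positive
  Longitude: 20′ + 45″ = 20.75000′; 93 + 20.75000/60 = 93.345833
  W ⇒ negate

1. -72.52833, 0.21642
2. -82.62944, -5.73822
3. -47.79378, 5.31550
4. -66.53583, 179.89344
5. 74.97914, -93.34583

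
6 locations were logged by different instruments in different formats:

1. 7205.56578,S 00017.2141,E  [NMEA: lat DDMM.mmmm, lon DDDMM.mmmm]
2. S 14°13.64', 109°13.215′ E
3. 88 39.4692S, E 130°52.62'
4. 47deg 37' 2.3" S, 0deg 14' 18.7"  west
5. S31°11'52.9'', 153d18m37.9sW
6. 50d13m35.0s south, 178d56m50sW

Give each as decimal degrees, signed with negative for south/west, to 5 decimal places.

Point 1:
  Lat: split at 2 digits → 72° and 5.56578′; 72 + 5.56578/60 = 72.092763
  S → negative
  Longitude: split at 3 digits → 000° and 17.2141′; 0 + 17.2141/60 = 0.286902
  E ⇒ keep positive
Point 2:
  Lat: 13.64′ = 0.227333°; total 14.227333
  S → negative
  Lon: 13.215′ = 0.220250°; total 109.220250
  E → positive
Point 3:
  φ: 39.4692′ = 0.657820°; total 88.657820
  S → negative
  Longitude: 52.62′ = 0.877000°; total 130.877000
  E ⇒ keep positive
Point 4:
  Latitude: 47° + 37/60 + 2.3/3600 = 47 + 0.616667 + 0.000639 = 47.617306
  S → negative
  Longitude: 0° + 14/60 + 18.7/3600 = 0 + 0.233333 + 0.005194 = 0.238528
  W → negative
Point 5:
  Lat: 11′ + 52.9″ = 11.88167′; 31 + 11.88167/60 = 31.198028
  S → negative
  Lon: 153 + 18/60 + 37.9/3600 = 153.310528
  W → negative
Point 6:
  Latitude: 50° + 13/60 + 35/3600 = 50 + 0.216667 + 0.009722 = 50.226389
  hemisphere S, so the sign is −
  λ: 178° + 56/60 + 50/3600 = 178 + 0.933333 + 0.013889 = 178.947222
  W → negative

1. -72.09276, 0.28690
2. -14.22733, 109.22025
3. -88.65782, 130.87700
4. -47.61731, -0.23853
5. -31.19803, -153.31053
6. -50.22639, -178.94722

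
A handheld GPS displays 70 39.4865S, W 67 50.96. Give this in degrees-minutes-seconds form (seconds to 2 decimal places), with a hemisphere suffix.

70°39′29.19″ S, 67°50′57.60″ W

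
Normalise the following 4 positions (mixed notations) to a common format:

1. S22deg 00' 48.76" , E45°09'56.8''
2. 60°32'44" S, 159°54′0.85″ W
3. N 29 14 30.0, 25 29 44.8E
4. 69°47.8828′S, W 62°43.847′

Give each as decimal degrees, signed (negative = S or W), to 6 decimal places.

1. -22.013544, 45.165778
2. -60.545556, -159.900236
3. 29.241667, 25.495778
4. -69.798047, -62.730783

Point 1:
  φ: 22 + 0/60 + 48.76/3600 = 22.0135444
  hemisphere S, so the sign is −
  λ: 45° + 9/60 + 56.8/3600 = 45 + 0.150000 + 0.015778 = 45.1657778
  E ⇒ keep positive
Point 2:
  Lat: 60 + 32/60 + 44/3600 = 60.5455556
  hemisphere S, so the sign is −
  Lon: 159° + 54/60 + 0.85/3600 = 159 + 0.900000 + 0.000236 = 159.9002361
  W ⇒ negate
Point 3:
  Latitude: 29° + 14/60 + 30/3600 = 29 + 0.233333 + 0.008333 = 29.2416667
  N ⇒ keep positive
  Longitude: 25° + 29/60 + 44.8/3600 = 25 + 0.483333 + 0.012444 = 25.4957778
  E → positive
Point 4:
  Latitude: 69 + 47.8828/60 = 69.7980467
  S ⇒ negate
  λ: 43.847′ = 0.730783°; total 62.7307833
  hemisphere W, so the sign is −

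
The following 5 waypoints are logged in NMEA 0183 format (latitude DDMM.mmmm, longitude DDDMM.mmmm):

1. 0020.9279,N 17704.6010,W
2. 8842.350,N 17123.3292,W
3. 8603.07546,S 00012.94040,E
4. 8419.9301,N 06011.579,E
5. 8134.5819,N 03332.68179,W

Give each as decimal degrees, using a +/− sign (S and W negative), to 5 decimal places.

Point 1:
  Latitude: degrees = first 2 digits = 0, minutes = 20.9279; 0 + 20.9279/60 = 0.348798
  N ⇒ keep positive
  Lon: split at 3 digits → 177° and 4.601′; 177 + 4.601/60 = 177.076683
  hemisphere W, so the sign is −
Point 2:
  φ: degrees = first 2 digits = 88, minutes = 42.35; 88 + 42.35/60 = 88.705833
  N → positive
  λ: split at 3 digits → 171° and 23.3292′; 171 + 23.3292/60 = 171.388820
  W ⇒ negate
Point 3:
  φ: degrees = first 2 digits = 86, minutes = 3.07546; 86 + 3.07546/60 = 86.051258
  S → negative
  Longitude: degrees = first 3 digits = 0, minutes = 12.9404; 0 + 12.9404/60 = 0.215673
  E ⇒ keep positive
Point 4:
  Lat: split at 2 digits → 84° and 19.9301′; 84 + 19.9301/60 = 84.332168
  N ⇒ keep positive
  λ: degrees = first 3 digits = 60, minutes = 11.579; 60 + 11.579/60 = 60.192983
  E ⇒ keep positive
Point 5:
  φ: split at 2 digits → 81° and 34.5819′; 81 + 34.5819/60 = 81.576365
  N → positive
  Lon: degrees = first 3 digits = 33, minutes = 32.68179; 33 + 32.68179/60 = 33.544697
  hemisphere W, so the sign is −

1. 0.34880, -177.07668
2. 88.70583, -171.38882
3. -86.05126, 0.21567
4. 84.33217, 60.19298
5. 81.57637, -33.54470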